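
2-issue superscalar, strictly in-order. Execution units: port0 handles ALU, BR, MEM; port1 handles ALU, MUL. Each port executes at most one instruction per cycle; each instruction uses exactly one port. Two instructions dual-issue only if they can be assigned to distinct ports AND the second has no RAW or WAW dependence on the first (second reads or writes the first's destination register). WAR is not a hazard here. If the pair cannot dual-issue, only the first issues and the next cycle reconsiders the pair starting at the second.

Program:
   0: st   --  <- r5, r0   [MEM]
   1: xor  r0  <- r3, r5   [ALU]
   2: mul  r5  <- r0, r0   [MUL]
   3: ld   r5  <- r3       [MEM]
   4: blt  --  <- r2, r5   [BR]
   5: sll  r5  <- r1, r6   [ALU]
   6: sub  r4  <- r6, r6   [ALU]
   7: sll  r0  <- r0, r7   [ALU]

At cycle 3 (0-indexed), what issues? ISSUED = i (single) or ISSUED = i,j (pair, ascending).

  cy0 -> i0,i1 (st+xor) dual
  cy1 -> i2 (mul) WAW r5
  cy2 -> i3 (ld) no-port MEM/BR
  cy3 -> i4,i5 (blt+sll) dual
  cy4 -> i6,i7 (sub+sll) dual

ISSUED = 4,5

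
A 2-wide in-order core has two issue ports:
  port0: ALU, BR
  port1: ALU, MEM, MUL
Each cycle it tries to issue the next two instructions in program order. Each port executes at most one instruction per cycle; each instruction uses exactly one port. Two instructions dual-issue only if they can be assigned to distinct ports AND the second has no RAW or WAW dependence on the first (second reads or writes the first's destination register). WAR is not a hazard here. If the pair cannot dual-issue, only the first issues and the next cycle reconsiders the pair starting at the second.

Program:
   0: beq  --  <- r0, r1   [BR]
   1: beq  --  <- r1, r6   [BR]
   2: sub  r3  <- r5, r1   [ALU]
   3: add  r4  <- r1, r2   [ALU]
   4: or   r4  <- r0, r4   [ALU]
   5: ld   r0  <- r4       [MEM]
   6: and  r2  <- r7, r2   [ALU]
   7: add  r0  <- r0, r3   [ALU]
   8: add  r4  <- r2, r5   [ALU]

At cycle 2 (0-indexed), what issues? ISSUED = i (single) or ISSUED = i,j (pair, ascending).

#0 head=0: beq i0 no-port BR/BR
#1 head=1: beq/sub i1+i2 pair
#2 head=3: add i3 RAW+WAW r4
#3 head=4: or i4 RAW r4
#4 head=5: ld/and i5+i6 pair
#5 head=7: add/add i7+i8 pair

ISSUED = 3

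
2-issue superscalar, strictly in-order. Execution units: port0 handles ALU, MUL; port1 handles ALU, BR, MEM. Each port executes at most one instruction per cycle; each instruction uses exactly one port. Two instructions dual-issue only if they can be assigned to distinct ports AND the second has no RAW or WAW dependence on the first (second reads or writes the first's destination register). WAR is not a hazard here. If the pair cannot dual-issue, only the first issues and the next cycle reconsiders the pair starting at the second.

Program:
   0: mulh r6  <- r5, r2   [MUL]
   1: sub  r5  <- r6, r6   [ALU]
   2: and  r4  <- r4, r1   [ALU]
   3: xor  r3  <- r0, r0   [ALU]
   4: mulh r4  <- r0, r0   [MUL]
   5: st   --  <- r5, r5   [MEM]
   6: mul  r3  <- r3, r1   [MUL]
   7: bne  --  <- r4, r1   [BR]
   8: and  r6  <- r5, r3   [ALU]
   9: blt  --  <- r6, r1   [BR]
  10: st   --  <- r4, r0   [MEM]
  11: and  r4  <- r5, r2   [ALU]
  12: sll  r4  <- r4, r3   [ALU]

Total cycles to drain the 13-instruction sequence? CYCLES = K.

c0: i0 mulh  RAW r6
c1: i1,i2 sub;and  2-wide
c2: i3,i4 xor;mulh  2-wide
c3: i5,i6 st;mul  2-wide
c4: i7,i8 bne;and  2-wide
c5: i9 blt  no-port BR/MEM
c6: i10,i11 st;and  2-wide
c7: i12 sll  tail

CYCLES = 8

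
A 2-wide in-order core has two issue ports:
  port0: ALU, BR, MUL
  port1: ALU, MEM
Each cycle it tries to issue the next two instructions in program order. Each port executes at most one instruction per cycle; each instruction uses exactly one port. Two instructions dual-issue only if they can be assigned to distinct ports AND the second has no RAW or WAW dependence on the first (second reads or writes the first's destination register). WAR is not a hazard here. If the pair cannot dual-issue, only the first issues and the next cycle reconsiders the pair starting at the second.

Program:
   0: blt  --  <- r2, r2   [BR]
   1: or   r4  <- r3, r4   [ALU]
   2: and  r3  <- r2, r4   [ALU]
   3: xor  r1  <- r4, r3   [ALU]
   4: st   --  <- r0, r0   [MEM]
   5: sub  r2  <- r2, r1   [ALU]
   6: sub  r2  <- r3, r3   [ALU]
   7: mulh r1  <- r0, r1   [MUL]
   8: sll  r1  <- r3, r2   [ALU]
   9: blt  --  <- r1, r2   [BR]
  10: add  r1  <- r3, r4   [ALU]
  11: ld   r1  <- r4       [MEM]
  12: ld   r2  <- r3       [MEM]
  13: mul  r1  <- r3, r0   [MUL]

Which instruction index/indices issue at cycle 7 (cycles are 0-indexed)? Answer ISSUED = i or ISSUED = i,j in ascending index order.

#0 head=0: blt.BR+or.ALU i0&i1 dual
#1 head=2: and.ALU i2 RAW r3
#2 head=3: xor.ALU+st.MEM i3&i4 dual
#3 head=5: sub.ALU i5 WAW r2
#4 head=6: sub.ALU+mulh.MUL i6&i7 dual
#5 head=8: sll.ALU i8 RAW r1
#6 head=9: blt.BR+add.ALU i9&i10 dual
#7 head=11: ld.MEM i11 no-port MEM/MEM
#8 head=12: ld.MEM+mul.MUL i12&i13 dual

ISSUED = 11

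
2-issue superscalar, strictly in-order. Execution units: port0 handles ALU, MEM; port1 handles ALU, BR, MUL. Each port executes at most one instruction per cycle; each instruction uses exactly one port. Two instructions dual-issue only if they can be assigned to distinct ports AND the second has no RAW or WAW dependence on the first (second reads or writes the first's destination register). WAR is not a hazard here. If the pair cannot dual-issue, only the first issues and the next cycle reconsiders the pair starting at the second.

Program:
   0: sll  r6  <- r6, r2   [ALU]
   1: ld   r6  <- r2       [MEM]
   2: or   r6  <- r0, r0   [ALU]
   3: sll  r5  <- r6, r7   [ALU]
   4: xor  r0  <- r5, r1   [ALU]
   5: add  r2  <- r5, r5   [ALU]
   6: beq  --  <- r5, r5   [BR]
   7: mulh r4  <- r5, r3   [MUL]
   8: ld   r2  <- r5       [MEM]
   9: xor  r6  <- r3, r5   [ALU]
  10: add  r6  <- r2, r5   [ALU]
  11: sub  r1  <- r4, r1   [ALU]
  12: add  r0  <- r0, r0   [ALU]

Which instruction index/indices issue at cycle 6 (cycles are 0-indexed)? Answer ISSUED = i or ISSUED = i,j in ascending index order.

0. sll.ALU @i0  | WAW r6
1. ld.MEM @i1  | WAW r6
2. or.ALU @i2  | RAW r6
3. sll.ALU @i3  | RAW r5
4. xor.ALU+add.ALU @i4/i5  | 2-wide
5. beq.BR @i6  | no-port BR/MUL
6. mulh.MUL+ld.MEM @i7/i8  | 2-wide
7. xor.ALU @i9  | WAW r6
8. add.ALU+sub.ALU @i10/i11  | 2-wide
9. add.ALU @i12  | tail

ISSUED = 7,8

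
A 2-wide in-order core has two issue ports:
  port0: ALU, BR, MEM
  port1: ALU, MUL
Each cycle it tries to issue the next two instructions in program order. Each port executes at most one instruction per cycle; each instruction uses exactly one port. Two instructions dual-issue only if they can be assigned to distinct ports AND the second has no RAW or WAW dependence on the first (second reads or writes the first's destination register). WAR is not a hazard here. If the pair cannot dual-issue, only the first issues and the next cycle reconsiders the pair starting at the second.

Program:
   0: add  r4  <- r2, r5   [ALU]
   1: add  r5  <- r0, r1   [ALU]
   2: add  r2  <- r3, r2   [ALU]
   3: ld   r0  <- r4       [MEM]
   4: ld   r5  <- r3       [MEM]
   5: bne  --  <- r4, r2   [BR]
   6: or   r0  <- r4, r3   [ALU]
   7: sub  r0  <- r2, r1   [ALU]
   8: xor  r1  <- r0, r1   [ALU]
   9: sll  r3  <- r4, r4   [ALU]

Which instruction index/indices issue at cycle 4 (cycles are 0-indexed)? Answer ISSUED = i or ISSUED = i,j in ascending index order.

0. add.ALU/add.ALU @i0,i1  | 2-wide
1. add.ALU/ld.MEM @i2,i3  | 2-wide
2. ld.MEM @i4  | no-port MEM/BR
3. bne.BR/or.ALU @i5,i6  | 2-wide
4. sub.ALU @i7  | RAW r0
5. xor.ALU/sll.ALU @i8,i9  | 2-wide

ISSUED = 7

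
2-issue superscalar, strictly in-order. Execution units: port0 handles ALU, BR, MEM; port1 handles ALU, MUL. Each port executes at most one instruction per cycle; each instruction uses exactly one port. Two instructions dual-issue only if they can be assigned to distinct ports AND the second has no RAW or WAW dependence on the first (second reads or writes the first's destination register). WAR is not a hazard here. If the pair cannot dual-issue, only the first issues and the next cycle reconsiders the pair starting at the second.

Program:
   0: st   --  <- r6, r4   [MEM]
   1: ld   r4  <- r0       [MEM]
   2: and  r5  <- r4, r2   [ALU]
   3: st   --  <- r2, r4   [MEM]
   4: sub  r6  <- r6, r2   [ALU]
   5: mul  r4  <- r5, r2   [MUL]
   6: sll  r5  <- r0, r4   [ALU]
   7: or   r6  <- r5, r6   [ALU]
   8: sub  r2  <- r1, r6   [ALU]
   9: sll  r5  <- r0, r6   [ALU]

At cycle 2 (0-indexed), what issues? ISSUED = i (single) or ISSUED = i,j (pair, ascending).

ISSUED = 2,3

[0] i0  st  -- no-port MEM/MEM
[1] i1  ld  -- RAW r4
[2] i2/i3  and;st  -- dual
[3] i4/i5  sub;mul  -- dual
[4] i6  sll  -- RAW r5
[5] i7  or  -- RAW r6
[6] i8/i9  sub;sll  -- dual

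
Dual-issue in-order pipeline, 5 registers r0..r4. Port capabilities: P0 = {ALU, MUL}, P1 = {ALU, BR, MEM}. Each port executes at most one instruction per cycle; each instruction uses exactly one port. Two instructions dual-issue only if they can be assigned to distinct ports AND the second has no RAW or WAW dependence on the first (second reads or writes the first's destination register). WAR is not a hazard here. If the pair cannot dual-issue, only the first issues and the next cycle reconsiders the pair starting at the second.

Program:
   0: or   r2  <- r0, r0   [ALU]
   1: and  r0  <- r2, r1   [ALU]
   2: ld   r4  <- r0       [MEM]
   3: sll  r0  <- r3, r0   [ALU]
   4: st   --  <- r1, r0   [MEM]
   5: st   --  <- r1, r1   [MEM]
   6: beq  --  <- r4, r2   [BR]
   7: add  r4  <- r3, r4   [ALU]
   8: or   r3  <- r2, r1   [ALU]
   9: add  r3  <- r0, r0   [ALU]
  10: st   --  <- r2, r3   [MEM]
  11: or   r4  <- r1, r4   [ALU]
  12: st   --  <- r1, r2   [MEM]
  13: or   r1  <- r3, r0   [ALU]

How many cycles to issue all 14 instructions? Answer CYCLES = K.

c0: i0 or.ALU  RAW r2
c1: i1 and.ALU  RAW r0
c2: i2&i3 ld.MEM/sll.ALU  2-wide
c3: i4 st.MEM  no-port MEM/MEM
c4: i5 st.MEM  no-port MEM/BR
c5: i6&i7 beq.BR/add.ALU  2-wide
c6: i8 or.ALU  WAW r3
c7: i9 add.ALU  RAW r3
c8: i10&i11 st.MEM/or.ALU  2-wide
c9: i12&i13 st.MEM/or.ALU  2-wide

CYCLES = 10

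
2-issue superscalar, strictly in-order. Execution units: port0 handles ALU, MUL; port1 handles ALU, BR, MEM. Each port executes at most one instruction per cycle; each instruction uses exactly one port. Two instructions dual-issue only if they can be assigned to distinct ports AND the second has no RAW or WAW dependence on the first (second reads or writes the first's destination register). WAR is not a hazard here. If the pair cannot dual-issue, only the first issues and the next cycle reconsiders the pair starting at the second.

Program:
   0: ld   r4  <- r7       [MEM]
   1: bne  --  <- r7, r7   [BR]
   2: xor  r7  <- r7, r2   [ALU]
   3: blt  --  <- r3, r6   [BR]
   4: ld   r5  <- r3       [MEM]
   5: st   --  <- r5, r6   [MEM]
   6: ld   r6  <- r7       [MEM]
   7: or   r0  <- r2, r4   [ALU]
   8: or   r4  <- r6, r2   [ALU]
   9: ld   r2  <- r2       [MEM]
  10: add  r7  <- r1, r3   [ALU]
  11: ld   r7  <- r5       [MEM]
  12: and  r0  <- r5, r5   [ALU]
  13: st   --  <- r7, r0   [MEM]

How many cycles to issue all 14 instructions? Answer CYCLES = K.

0. ld @i0  | no-port MEM/BR
1. bne xor @i1/i2  | 2-wide
2. blt @i3  | no-port BR/MEM
3. ld @i4  | no-port MEM/MEM
4. st @i5  | no-port MEM/MEM
5. ld or @i6/i7  | 2-wide
6. or ld @i8/i9  | 2-wide
7. add @i10  | WAW r7
8. ld and @i11/i12  | 2-wide
9. st @i13  | tail

CYCLES = 10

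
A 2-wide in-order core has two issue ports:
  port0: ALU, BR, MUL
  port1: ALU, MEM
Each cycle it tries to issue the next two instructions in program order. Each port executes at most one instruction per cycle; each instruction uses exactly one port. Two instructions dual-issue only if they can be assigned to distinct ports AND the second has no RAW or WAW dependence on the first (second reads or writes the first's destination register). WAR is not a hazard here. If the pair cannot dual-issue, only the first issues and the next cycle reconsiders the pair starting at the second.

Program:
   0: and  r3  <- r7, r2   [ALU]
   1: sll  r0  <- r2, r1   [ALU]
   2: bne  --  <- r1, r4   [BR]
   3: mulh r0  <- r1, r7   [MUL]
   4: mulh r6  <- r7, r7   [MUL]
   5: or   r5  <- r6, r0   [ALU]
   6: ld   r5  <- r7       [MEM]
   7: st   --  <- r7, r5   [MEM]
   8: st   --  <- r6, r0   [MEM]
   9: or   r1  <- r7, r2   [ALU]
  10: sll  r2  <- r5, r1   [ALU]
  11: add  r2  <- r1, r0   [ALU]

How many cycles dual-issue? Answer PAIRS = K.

0. and+sll @i0/i1  | 2-wide
1. bne @i2  | no-port BR/MUL
2. mulh @i3  | no-port MUL/MUL
3. mulh @i4  | RAW r6
4. or @i5  | WAW r5
5. ld @i6  | no-port MEM/MEM
6. st @i7  | no-port MEM/MEM
7. st+or @i8/i9  | 2-wide
8. sll @i10  | WAW r2
9. add @i11  | tail

PAIRS = 2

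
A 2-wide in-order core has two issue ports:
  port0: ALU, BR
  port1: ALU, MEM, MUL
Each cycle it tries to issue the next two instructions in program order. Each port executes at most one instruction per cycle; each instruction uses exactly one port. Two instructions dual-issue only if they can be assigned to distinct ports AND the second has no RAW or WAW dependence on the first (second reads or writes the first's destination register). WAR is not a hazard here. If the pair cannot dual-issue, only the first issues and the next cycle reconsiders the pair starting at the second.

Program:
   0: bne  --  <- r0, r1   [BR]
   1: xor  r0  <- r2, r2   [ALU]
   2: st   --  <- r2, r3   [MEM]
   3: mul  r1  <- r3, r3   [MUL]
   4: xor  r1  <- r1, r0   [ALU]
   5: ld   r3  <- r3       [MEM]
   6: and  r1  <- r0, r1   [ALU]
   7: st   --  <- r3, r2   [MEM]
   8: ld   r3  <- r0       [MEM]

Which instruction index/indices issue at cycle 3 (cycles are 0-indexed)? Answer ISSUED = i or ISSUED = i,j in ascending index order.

ISSUED = 4,5

0. bne.BR/xor.ALU @i0,i1  | 2-wide
1. st.MEM @i2  | no-port MEM/MUL
2. mul.MUL @i3  | RAW+WAW r1
3. xor.ALU/ld.MEM @i4,i5  | 2-wide
4. and.ALU/st.MEM @i6,i7  | 2-wide
5. ld.MEM @i8  | tail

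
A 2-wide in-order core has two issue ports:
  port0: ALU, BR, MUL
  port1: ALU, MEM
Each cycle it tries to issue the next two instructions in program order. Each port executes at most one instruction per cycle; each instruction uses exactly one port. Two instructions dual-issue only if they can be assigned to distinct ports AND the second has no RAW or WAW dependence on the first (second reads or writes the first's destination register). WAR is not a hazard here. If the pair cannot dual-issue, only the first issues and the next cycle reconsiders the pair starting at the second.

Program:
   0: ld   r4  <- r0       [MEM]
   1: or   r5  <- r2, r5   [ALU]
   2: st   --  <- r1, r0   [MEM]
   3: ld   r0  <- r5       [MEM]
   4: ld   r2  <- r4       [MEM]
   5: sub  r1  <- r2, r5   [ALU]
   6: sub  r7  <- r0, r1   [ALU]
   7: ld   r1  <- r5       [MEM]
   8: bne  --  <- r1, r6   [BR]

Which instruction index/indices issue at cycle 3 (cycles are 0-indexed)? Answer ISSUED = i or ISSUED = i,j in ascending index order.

ISSUED = 4

c0: i0+i1 ld.MEM or.ALU  2-wide
c1: i2 st.MEM  no-port MEM/MEM
c2: i3 ld.MEM  no-port MEM/MEM
c3: i4 ld.MEM  RAW r2
c4: i5 sub.ALU  RAW r1
c5: i6+i7 sub.ALU ld.MEM  2-wide
c6: i8 bne.BR  tail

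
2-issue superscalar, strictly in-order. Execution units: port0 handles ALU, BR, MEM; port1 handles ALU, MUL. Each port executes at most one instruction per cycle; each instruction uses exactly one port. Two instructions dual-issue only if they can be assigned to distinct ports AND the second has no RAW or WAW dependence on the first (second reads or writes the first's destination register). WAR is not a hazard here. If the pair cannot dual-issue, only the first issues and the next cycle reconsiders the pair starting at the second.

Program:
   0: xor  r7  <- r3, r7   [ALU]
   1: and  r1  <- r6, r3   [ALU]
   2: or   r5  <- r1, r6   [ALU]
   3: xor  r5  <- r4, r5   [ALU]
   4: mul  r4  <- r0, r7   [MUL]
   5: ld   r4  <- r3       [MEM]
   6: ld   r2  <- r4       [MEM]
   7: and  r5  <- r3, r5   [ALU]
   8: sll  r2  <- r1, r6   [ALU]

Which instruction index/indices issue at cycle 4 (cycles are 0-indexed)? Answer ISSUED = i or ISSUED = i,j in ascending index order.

[0] i0/i1  xor.ALU+and.ALU  -- dual
[1] i2  or.ALU  -- RAW+WAW r5
[2] i3/i4  xor.ALU+mul.MUL  -- dual
[3] i5  ld.MEM  -- no-port MEM/MEM
[4] i6/i7  ld.MEM+and.ALU  -- dual
[5] i8  sll.ALU  -- tail

ISSUED = 6,7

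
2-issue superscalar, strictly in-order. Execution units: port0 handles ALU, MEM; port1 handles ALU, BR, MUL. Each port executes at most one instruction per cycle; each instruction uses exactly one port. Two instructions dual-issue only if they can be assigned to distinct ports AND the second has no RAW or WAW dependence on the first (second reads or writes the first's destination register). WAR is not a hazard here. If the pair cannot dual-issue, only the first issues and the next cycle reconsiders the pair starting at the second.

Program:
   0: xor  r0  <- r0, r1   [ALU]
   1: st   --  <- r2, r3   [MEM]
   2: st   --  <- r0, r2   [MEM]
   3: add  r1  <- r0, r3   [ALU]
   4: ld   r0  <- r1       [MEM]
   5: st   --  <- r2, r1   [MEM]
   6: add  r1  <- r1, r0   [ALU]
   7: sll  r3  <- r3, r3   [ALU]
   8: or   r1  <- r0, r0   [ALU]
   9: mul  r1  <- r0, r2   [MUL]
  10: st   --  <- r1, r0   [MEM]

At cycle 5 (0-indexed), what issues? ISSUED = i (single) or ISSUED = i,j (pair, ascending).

ISSUED = 9

t=0 i0,i1:xor/st ; pair
t=1 i2,i3:st/add ; pair
t=2 i4:ld ; no-port MEM/MEM
t=3 i5,i6:st/add ; pair
t=4 i7,i8:sll/or ; pair
t=5 i9:mul ; RAW r1
t=6 i10:st ; tail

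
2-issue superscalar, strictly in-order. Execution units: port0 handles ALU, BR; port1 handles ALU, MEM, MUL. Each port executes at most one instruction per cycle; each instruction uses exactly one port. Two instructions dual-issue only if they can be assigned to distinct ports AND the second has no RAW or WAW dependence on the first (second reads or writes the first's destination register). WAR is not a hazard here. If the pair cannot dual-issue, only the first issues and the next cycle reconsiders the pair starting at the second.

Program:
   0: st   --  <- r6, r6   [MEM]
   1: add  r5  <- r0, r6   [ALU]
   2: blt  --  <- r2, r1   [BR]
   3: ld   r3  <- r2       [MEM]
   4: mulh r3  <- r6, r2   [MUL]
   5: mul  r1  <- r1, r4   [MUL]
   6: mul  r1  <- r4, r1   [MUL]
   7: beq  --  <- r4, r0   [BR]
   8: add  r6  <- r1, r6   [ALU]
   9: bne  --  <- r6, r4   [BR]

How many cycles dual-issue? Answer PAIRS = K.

c0: i0/i1 st.MEM add.ALU  dual
c1: i2/i3 blt.BR ld.MEM  dual
c2: i4 mulh.MUL  no-port MUL/MUL
c3: i5 mul.MUL  no-port MUL/MUL
c4: i6/i7 mul.MUL beq.BR  dual
c5: i8 add.ALU  RAW r6
c6: i9 bne.BR  tail

PAIRS = 3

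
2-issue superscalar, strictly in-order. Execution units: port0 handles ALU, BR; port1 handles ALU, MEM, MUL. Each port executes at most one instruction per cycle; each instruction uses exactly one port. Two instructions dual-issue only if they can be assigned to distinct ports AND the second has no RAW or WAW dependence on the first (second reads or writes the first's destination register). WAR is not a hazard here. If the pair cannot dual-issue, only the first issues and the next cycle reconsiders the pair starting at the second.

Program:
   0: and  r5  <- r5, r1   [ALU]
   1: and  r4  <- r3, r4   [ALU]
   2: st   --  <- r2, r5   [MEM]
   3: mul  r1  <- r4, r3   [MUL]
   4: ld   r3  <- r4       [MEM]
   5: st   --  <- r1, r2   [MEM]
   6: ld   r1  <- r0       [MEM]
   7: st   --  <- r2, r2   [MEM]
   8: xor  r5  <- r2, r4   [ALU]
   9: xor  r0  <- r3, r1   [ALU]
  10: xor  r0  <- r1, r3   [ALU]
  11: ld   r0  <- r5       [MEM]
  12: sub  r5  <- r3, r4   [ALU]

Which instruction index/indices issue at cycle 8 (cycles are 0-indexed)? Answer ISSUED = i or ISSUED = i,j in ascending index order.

ISSUED = 10

  cy0 -> i0,i1 (and;and) dual
  cy1 -> i2 (st) no-port MEM/MUL
  cy2 -> i3 (mul) no-port MUL/MEM
  cy3 -> i4 (ld) no-port MEM/MEM
  cy4 -> i5 (st) no-port MEM/MEM
  cy5 -> i6 (ld) no-port MEM/MEM
  cy6 -> i7,i8 (st;xor) dual
  cy7 -> i9 (xor) WAW r0
  cy8 -> i10 (xor) WAW r0
  cy9 -> i11,i12 (ld;sub) dual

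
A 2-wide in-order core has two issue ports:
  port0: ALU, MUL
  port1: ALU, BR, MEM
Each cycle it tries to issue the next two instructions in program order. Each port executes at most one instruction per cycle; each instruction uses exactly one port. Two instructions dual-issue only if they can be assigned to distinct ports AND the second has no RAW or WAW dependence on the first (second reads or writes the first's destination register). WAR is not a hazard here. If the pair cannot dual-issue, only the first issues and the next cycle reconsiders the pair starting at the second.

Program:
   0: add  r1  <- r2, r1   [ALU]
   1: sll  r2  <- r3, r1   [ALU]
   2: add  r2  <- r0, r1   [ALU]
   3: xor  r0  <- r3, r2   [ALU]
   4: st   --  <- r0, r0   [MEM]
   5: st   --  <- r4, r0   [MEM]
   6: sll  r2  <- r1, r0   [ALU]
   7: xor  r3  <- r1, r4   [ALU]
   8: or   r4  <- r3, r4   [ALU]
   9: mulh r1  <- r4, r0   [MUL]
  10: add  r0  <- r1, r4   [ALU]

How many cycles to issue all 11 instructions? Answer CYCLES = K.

CYCLES = 10

t=0 i0:add.ALU ; RAW r1
t=1 i1:sll.ALU ; WAW r2
t=2 i2:add.ALU ; RAW r2
t=3 i3:xor.ALU ; RAW r0
t=4 i4:st.MEM ; no-port MEM/MEM
t=5 i5,i6:st.MEM+sll.ALU ; dual
t=6 i7:xor.ALU ; RAW r3
t=7 i8:or.ALU ; RAW r4
t=8 i9:mulh.MUL ; RAW r1
t=9 i10:add.ALU ; tail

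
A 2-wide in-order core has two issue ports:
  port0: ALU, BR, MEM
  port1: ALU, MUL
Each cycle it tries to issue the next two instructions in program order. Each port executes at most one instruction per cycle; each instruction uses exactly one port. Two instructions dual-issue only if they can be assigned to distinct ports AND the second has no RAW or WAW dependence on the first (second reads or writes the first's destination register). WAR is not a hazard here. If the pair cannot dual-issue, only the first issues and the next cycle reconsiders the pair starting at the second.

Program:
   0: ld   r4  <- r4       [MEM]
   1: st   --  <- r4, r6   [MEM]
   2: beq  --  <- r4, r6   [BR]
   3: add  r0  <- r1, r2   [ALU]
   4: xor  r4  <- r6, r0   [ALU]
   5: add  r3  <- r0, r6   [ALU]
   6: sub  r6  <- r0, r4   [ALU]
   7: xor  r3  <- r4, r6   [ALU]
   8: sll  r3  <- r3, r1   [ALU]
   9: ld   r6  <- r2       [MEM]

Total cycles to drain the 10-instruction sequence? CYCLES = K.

CYCLES = 7

  cy0 -> i0 (ld.MEM) no-port MEM/MEM
  cy1 -> i1 (st.MEM) no-port MEM/BR
  cy2 -> i2/i3 (beq.BR;add.ALU) dual
  cy3 -> i4/i5 (xor.ALU;add.ALU) dual
  cy4 -> i6 (sub.ALU) RAW r6
  cy5 -> i7 (xor.ALU) RAW+WAW r3
  cy6 -> i8/i9 (sll.ALU;ld.MEM) dual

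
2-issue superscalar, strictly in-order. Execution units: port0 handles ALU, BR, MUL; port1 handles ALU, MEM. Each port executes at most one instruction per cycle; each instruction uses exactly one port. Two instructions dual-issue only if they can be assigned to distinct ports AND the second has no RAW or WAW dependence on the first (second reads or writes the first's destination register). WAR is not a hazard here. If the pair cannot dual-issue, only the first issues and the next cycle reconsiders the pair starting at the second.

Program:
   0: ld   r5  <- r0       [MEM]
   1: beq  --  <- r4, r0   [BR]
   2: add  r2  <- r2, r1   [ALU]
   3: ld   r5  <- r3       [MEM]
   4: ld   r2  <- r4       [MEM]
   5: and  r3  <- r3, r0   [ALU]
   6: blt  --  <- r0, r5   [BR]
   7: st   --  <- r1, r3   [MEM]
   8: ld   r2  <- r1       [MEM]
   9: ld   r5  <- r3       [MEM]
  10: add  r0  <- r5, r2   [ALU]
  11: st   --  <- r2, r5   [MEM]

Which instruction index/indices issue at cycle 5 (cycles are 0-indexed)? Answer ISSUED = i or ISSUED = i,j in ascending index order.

ISSUED = 9

[0] i0&i1  ld/beq  -- 2-wide
[1] i2&i3  add/ld  -- 2-wide
[2] i4&i5  ld/and  -- 2-wide
[3] i6&i7  blt/st  -- 2-wide
[4] i8  ld  -- no-port MEM/MEM
[5] i9  ld  -- RAW r5
[6] i10&i11  add/st  -- 2-wide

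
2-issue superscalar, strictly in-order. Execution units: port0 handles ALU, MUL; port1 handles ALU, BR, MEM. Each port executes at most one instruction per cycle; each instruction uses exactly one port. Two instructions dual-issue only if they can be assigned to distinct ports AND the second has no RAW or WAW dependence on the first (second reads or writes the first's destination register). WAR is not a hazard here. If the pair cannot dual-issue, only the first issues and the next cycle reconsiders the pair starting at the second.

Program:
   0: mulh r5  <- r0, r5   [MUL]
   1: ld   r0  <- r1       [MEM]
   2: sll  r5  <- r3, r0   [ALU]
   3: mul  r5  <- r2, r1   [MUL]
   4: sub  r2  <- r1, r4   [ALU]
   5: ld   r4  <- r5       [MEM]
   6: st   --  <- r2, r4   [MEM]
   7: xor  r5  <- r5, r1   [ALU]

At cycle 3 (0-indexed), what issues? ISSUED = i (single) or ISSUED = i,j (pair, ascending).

ISSUED = 5

#0 head=0: mulh ld i0/i1 2-wide
#1 head=2: sll i2 WAW r5
#2 head=3: mul sub i3/i4 2-wide
#3 head=5: ld i5 no-port MEM/MEM
#4 head=6: st xor i6/i7 2-wide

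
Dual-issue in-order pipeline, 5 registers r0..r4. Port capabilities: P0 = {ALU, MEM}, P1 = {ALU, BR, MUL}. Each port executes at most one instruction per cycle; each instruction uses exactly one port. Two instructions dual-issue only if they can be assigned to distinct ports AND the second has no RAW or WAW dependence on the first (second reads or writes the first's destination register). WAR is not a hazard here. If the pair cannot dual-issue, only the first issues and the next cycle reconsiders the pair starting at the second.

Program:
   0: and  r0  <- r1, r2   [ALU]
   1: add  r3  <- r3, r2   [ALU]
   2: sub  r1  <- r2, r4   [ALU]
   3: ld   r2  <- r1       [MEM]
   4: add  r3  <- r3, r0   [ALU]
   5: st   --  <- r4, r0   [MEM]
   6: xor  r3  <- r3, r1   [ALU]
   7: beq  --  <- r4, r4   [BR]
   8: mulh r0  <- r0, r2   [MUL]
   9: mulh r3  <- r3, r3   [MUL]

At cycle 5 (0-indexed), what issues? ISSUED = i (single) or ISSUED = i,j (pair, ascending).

t=0 i0,i1:and/add ; dual
t=1 i2:sub ; RAW r1
t=2 i3,i4:ld/add ; dual
t=3 i5,i6:st/xor ; dual
t=4 i7:beq ; no-port BR/MUL
t=5 i8:mulh ; no-port MUL/MUL
t=6 i9:mulh ; tail

ISSUED = 8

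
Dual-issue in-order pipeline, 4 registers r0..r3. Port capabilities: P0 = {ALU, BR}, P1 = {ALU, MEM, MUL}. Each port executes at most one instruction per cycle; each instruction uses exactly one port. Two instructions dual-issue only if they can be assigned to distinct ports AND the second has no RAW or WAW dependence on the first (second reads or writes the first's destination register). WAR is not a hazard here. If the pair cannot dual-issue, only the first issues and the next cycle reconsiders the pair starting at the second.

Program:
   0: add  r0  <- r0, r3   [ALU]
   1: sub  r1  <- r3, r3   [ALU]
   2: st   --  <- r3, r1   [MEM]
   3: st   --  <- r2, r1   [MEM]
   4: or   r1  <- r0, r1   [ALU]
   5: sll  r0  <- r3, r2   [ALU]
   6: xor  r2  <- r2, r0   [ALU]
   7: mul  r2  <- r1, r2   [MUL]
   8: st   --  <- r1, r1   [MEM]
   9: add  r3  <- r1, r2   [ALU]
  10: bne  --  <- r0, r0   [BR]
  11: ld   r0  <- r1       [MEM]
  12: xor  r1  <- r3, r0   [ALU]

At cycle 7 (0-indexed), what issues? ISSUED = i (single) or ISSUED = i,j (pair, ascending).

#0 head=0: add.ALU;sub.ALU i0,i1 pair
#1 head=2: st.MEM i2 no-port MEM/MEM
#2 head=3: st.MEM;or.ALU i3,i4 pair
#3 head=5: sll.ALU i5 RAW r0
#4 head=6: xor.ALU i6 RAW+WAW r2
#5 head=7: mul.MUL i7 no-port MUL/MEM
#6 head=8: st.MEM;add.ALU i8,i9 pair
#7 head=10: bne.BR;ld.MEM i10,i11 pair
#8 head=12: xor.ALU i12 tail

ISSUED = 10,11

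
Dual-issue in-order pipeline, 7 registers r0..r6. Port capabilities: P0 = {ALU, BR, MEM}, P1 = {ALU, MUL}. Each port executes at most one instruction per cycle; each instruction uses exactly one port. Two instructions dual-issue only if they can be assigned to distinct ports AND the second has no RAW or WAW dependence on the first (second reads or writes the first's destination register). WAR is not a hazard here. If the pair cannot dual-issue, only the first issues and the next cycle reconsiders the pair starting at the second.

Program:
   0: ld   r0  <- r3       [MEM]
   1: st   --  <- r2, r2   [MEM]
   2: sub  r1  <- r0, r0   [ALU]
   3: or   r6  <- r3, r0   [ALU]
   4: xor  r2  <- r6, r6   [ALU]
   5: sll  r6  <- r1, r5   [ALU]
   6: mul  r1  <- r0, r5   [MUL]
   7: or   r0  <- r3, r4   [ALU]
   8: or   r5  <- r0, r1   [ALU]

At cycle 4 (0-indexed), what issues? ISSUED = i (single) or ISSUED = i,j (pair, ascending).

#0 head=0: ld.MEM i0 no-port MEM/MEM
#1 head=1: st.MEM sub.ALU i1&i2 dual
#2 head=3: or.ALU i3 RAW r6
#3 head=4: xor.ALU sll.ALU i4&i5 dual
#4 head=6: mul.MUL or.ALU i6&i7 dual
#5 head=8: or.ALU i8 tail

ISSUED = 6,7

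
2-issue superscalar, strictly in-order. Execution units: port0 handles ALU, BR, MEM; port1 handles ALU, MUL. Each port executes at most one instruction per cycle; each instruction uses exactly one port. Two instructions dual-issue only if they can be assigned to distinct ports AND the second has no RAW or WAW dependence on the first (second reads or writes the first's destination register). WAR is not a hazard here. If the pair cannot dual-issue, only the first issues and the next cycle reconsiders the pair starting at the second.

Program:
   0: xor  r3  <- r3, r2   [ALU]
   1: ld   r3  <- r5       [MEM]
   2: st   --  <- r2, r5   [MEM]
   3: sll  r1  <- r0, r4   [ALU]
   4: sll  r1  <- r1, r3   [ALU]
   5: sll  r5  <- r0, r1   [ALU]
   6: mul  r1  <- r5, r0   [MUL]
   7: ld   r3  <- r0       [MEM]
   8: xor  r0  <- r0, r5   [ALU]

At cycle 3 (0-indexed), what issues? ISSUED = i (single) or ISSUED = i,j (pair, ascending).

[0] i0  xor.ALU  -- WAW r3
[1] i1  ld.MEM  -- no-port MEM/MEM
[2] i2&i3  st.MEM/sll.ALU  -- pair
[3] i4  sll.ALU  -- RAW r1
[4] i5  sll.ALU  -- RAW r5
[5] i6&i7  mul.MUL/ld.MEM  -- pair
[6] i8  xor.ALU  -- tail

ISSUED = 4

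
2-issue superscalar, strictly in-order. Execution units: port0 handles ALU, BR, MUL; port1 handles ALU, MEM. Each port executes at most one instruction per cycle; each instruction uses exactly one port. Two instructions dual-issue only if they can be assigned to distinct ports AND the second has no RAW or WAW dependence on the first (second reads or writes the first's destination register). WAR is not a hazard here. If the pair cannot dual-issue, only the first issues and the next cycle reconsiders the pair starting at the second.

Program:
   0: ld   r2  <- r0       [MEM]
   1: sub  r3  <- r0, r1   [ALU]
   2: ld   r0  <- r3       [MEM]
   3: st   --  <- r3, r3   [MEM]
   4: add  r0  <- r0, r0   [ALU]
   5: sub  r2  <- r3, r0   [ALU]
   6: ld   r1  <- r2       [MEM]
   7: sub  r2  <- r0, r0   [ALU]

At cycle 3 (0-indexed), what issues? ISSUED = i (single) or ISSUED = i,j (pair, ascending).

c0: i0/i1 ld.MEM;sub.ALU  2-wide
c1: i2 ld.MEM  no-port MEM/MEM
c2: i3/i4 st.MEM;add.ALU  2-wide
c3: i5 sub.ALU  RAW r2
c4: i6/i7 ld.MEM;sub.ALU  2-wide

ISSUED = 5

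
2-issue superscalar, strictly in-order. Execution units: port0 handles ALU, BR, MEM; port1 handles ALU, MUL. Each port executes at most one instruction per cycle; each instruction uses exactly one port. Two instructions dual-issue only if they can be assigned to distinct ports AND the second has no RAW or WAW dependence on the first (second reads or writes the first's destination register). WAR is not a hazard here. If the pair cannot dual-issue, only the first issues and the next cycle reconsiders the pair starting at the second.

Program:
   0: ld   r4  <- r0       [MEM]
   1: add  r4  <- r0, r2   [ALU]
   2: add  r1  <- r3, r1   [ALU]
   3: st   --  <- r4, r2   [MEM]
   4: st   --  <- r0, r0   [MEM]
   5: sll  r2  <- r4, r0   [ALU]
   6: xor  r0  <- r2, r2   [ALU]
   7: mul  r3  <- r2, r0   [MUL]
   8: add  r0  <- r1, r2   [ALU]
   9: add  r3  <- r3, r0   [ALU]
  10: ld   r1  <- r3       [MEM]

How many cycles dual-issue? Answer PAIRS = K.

PAIRS = 3

0. ld @i0  | WAW r4
1. add/add @i1/i2  | pair
2. st @i3  | no-port MEM/MEM
3. st/sll @i4/i5  | pair
4. xor @i6  | RAW r0
5. mul/add @i7/i8  | pair
6. add @i9  | RAW r3
7. ld @i10  | tail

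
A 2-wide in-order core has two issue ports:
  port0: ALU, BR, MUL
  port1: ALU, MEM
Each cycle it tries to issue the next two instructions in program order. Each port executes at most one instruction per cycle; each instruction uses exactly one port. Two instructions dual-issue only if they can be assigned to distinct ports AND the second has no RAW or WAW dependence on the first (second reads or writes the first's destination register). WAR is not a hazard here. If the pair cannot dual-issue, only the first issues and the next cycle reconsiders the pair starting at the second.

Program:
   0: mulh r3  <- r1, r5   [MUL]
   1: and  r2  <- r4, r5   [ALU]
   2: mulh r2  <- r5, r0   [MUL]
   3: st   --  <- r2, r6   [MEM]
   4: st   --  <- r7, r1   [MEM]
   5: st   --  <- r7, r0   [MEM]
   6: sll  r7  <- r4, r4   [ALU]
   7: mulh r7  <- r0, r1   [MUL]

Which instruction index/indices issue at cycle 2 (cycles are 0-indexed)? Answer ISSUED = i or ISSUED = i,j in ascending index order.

ISSUED = 3

[0] i0&i1  mulh.MUL/and.ALU  -- 2-wide
[1] i2  mulh.MUL  -- RAW r2
[2] i3  st.MEM  -- no-port MEM/MEM
[3] i4  st.MEM  -- no-port MEM/MEM
[4] i5&i6  st.MEM/sll.ALU  -- 2-wide
[5] i7  mulh.MUL  -- tail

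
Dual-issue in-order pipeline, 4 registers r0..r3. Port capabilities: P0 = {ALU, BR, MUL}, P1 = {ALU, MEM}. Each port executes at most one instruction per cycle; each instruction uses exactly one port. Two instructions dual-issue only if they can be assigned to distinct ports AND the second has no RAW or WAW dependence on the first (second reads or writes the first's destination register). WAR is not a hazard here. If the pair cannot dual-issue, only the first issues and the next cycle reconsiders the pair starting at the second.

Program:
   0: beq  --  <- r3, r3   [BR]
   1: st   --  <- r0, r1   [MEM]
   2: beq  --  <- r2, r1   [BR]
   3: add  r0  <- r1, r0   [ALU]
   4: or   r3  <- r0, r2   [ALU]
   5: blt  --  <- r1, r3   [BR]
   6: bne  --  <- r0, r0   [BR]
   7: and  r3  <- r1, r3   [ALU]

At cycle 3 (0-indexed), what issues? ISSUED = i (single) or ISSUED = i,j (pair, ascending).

ISSUED = 5

#0 head=0: beq st i0/i1 pair
#1 head=2: beq add i2/i3 pair
#2 head=4: or i4 RAW r3
#3 head=5: blt i5 no-port BR/BR
#4 head=6: bne and i6/i7 pair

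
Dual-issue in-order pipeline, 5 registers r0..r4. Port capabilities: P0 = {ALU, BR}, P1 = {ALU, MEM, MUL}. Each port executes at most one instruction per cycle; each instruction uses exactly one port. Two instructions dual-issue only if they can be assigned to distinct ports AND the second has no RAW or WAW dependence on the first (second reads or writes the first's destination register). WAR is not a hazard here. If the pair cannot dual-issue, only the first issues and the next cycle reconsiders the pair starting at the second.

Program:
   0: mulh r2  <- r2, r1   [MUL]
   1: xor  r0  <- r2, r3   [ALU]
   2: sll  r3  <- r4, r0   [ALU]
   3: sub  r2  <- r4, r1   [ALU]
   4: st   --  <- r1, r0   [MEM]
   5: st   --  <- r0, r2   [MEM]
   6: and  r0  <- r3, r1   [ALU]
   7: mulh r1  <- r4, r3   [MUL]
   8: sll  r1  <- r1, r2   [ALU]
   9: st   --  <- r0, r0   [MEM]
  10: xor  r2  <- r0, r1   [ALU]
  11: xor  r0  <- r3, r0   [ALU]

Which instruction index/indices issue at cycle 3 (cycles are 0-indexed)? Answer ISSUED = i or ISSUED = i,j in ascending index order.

ISSUED = 4

[0] i0  mulh  -- RAW r2
[1] i1  xor  -- RAW r0
[2] i2&i3  sll+sub  -- pair
[3] i4  st  -- no-port MEM/MEM
[4] i5&i6  st+and  -- pair
[5] i7  mulh  -- RAW+WAW r1
[6] i8&i9  sll+st  -- pair
[7] i10&i11  xor+xor  -- pair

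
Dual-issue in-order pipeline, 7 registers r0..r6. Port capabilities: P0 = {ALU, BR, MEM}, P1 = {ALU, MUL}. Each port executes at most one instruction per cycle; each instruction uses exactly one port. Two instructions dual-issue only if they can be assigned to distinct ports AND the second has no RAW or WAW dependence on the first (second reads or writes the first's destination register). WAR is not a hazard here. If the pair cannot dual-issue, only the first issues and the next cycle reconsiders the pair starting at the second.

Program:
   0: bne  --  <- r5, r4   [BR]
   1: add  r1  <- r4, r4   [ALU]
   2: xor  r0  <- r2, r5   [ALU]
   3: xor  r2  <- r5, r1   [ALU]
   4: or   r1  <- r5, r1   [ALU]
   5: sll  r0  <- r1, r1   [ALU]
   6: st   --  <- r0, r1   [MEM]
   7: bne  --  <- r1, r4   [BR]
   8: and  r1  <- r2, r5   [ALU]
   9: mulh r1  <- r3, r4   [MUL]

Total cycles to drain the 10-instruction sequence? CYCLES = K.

  cy0 -> i0/i1 (bne.BR+add.ALU) dual
  cy1 -> i2/i3 (xor.ALU+xor.ALU) dual
  cy2 -> i4 (or.ALU) RAW r1
  cy3 -> i5 (sll.ALU) RAW r0
  cy4 -> i6 (st.MEM) no-port MEM/BR
  cy5 -> i7/i8 (bne.BR+and.ALU) dual
  cy6 -> i9 (mulh.MUL) tail

CYCLES = 7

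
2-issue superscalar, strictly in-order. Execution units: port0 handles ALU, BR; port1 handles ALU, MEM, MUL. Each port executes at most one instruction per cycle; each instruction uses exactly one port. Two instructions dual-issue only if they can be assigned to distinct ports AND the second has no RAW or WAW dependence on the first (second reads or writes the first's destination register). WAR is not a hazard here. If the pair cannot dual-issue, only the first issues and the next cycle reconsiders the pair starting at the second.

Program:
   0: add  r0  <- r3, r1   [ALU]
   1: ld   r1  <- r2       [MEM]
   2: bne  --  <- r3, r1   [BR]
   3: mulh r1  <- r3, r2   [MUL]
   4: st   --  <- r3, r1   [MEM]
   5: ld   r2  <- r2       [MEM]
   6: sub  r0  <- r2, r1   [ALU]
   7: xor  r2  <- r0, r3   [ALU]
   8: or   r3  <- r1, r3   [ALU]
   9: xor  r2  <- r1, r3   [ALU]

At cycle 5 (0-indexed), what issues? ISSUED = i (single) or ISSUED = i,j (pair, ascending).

ISSUED = 7,8

[0] i0,i1  add.ALU/ld.MEM  -- 2-wide
[1] i2,i3  bne.BR/mulh.MUL  -- 2-wide
[2] i4  st.MEM  -- no-port MEM/MEM
[3] i5  ld.MEM  -- RAW r2
[4] i6  sub.ALU  -- RAW r0
[5] i7,i8  xor.ALU/or.ALU  -- 2-wide
[6] i9  xor.ALU  -- tail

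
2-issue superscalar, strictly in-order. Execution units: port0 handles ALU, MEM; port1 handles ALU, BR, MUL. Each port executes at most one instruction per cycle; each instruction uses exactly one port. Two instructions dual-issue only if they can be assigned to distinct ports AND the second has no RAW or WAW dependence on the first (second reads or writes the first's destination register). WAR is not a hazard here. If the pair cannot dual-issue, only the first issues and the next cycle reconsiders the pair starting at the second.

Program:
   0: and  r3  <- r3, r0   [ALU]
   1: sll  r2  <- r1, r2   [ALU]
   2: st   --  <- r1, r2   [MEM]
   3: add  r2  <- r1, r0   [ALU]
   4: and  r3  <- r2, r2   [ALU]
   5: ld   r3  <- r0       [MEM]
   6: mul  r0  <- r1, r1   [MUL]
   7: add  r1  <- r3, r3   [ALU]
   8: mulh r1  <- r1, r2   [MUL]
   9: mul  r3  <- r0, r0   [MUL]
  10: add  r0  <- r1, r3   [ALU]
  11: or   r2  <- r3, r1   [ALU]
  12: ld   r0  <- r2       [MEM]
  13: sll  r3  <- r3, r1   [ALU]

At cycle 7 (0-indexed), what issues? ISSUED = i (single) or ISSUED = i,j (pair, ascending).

ISSUED = 10,11

c0: i0&i1 and.ALU;sll.ALU  2-wide
c1: i2&i3 st.MEM;add.ALU  2-wide
c2: i4 and.ALU  WAW r3
c3: i5&i6 ld.MEM;mul.MUL  2-wide
c4: i7 add.ALU  RAW+WAW r1
c5: i8 mulh.MUL  no-port MUL/MUL
c6: i9 mul.MUL  RAW r3
c7: i10&i11 add.ALU;or.ALU  2-wide
c8: i12&i13 ld.MEM;sll.ALU  2-wide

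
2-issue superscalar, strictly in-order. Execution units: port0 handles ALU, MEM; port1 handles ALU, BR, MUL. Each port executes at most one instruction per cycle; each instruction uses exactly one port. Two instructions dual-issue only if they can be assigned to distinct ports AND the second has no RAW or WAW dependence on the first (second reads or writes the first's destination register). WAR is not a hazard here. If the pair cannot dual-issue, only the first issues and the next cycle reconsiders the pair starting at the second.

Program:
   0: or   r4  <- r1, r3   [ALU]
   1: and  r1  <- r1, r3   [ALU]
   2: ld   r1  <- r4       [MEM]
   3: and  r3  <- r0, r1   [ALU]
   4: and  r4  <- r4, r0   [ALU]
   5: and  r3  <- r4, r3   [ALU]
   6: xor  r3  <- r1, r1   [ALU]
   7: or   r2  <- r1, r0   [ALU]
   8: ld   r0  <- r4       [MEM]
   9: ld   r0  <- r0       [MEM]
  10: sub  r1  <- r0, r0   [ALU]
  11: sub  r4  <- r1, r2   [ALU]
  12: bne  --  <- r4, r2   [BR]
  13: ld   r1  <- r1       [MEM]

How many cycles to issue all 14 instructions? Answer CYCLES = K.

CYCLES = 10

[0] i0&i1  or+and  -- dual
[1] i2  ld  -- RAW r1
[2] i3&i4  and+and  -- dual
[3] i5  and  -- WAW r3
[4] i6&i7  xor+or  -- dual
[5] i8  ld  -- no-port MEM/MEM
[6] i9  ld  -- RAW r0
[7] i10  sub  -- RAW r1
[8] i11  sub  -- RAW r4
[9] i12&i13  bne+ld  -- dual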